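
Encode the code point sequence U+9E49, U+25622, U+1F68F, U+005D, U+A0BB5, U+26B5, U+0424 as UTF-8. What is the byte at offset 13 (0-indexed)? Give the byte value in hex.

0xA0

U+9E49 → 3-byte form E9 B9 89 at offsets 0–2.
U+25622 → 4-byte form F0 A5 98 A2 at offsets 3–6.
U+1F68F → 4-byte form F0 9F 9A 8F at offsets 7–10.
U+005D → 1-byte form 5D at offsets 11–11.
U+A0BB5 → 4-byte form F2 A0 AE B5 at offsets 12–15.
Offset 13 falls in char 5's range; it's byte 2 of F2 A0 AE B5 = 0xA0.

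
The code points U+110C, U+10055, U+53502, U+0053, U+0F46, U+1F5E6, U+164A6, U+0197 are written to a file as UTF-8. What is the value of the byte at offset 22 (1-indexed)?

1-indexed offset 22 is 0-indexed offset 21.
U+110C → 3-byte form E1 84 8C at offsets 0–2.
U+10055 → 4-byte form F0 90 81 95 at offsets 3–6.
U+53502 → 4-byte form F1 93 94 82 at offsets 7–10.
U+0053 → 1-byte form 53 at offsets 11–11.
U+0F46 → 3-byte form E0 BD 86 at offsets 12–14.
U+1F5E6 → 4-byte form F0 9F 97 A6 at offsets 15–18.
U+164A6 → 4-byte form F0 96 92 A6 at offsets 19–22.
Offset 21 falls in char 7's range; it's byte 3 of F0 96 92 A6 = 0x92.

0x92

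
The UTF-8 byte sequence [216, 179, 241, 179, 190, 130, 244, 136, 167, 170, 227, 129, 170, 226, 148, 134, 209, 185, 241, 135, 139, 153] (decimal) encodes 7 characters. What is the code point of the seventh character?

U+472D9

Offset 0: leading byte 0xD8 = 11011000 → 2-byte char #1 = D8 B3.
Offset 2: leading byte 0xF1 = 11110001 → 4-byte char #2 = F1 B3 BE 82.
Offset 6: leading byte 0xF4 = 11110100 → 4-byte char #3 = F4 88 A7 AA.
Offset 10: leading byte 0xE3 = 11100011 → 3-byte char #4 = E3 81 AA.
Offset 13: leading byte 0xE2 = 11100010 → 3-byte char #5 = E2 94 86.
Offset 16: leading byte 0xD1 = 11010001 → 2-byte char #6 = D1 B9.
Offset 18: leading byte 0xF1 = 11110001 → 4-byte char #7 = F1 87 8B 99.
Leading byte 0xF1 = 11110001 matches 11110xxx → 4-byte sequence.
Byte 1: 0xF1 = 11110001, payload 001 (3 bits).
Byte 2: 0x87 = 10000111 (10xxxxxx ✓), payload 000111.
Byte 3: 0x8B = 10001011 (10xxxxxx ✓), payload 001011.
Byte 4: 0x99 = 10011001 (10xxxxxx ✓), payload 011001.
Concatenate: 001000111001011011001 = 0x472D9 (21 bits → U+472D9).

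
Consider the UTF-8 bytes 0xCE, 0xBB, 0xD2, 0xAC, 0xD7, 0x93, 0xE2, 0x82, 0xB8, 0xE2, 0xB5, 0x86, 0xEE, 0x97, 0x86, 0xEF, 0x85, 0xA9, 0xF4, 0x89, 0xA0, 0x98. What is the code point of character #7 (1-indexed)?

Offset 0: leading byte 0xCE = 11001110 → 2-byte char #1 = CE BB.
Offset 2: leading byte 0xD2 = 11010010 → 2-byte char #2 = D2 AC.
Offset 4: leading byte 0xD7 = 11010111 → 2-byte char #3 = D7 93.
Offset 6: leading byte 0xE2 = 11100010 → 3-byte char #4 = E2 82 B8.
Offset 9: leading byte 0xE2 = 11100010 → 3-byte char #5 = E2 B5 86.
Offset 12: leading byte 0xEE = 11101110 → 3-byte char #6 = EE 97 86.
Offset 15: leading byte 0xEF = 11101111 → 3-byte char #7 = EF 85 A9.
Leading byte 0xEF = 11101111 matches 1110xxxx → 3-byte sequence.
Byte 1: 0xEF = 11101111, payload 1111 (4 bits).
Byte 2: 0x85 = 10000101 (10xxxxxx ✓), payload 000101.
Byte 3: 0xA9 = 10101001 (10xxxxxx ✓), payload 101001.
Concatenate: 1111000101101001 = 0xF169 (16 bits → U+F169).

U+F169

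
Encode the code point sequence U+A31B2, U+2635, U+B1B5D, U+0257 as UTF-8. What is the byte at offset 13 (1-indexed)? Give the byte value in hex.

0x97

1-indexed offset 13 is 0-indexed offset 12.
U+A31B2 → 4-byte form F2 A3 86 B2 at offsets 0–3.
U+2635 → 3-byte form E2 98 B5 at offsets 4–6.
U+B1B5D → 4-byte form F2 B1 AD 9D at offsets 7–10.
U+0257 → 2-byte form C9 97 at offsets 11–12.
Offset 12 falls in char 4's range; it's byte 2 of C9 97 = 0x97.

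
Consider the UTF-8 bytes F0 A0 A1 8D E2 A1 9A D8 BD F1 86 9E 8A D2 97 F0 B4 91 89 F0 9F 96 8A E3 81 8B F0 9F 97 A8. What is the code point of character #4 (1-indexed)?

U+4678A

Offset 0: leading byte 0xF0 = 11110000 → 4-byte char #1 = F0 A0 A1 8D.
Offset 4: leading byte 0xE2 = 11100010 → 3-byte char #2 = E2 A1 9A.
Offset 7: leading byte 0xD8 = 11011000 → 2-byte char #3 = D8 BD.
Offset 9: leading byte 0xF1 = 11110001 → 4-byte char #4 = F1 86 9E 8A.
Leading byte 0xF1 = 11110001 matches 11110xxx → 4-byte sequence.
Byte 1: 0xF1 = 11110001, payload 001 (3 bits).
Byte 2: 0x86 = 10000110 (10xxxxxx ✓), payload 000110.
Byte 3: 0x9E = 10011110 (10xxxxxx ✓), payload 011110.
Byte 4: 0x8A = 10001010 (10xxxxxx ✓), payload 001010.
Concatenate: 001000110011110001010 = 0x4678A (21 bits → U+4678A).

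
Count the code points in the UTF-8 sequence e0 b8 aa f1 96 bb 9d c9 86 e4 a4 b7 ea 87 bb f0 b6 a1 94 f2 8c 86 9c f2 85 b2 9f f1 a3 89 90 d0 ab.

10

Byte at offset 0: 0xE0 = 11100000 → 3-byte char (#1). Advance 3.
Byte at offset 3: 0xF1 = 11110001 → 4-byte char (#2). Advance 4.
Byte at offset 7: 0xC9 = 11001001 → 2-byte char (#3). Advance 2.
Byte at offset 9: 0xE4 = 11100100 → 3-byte char (#4). Advance 3.
Byte at offset 12: 0xEA = 11101010 → 3-byte char (#5). Advance 3.
Byte at offset 15: 0xF0 = 11110000 → 4-byte char (#6). Advance 4.
Byte at offset 19: 0xF2 = 11110010 → 4-byte char (#7). Advance 4.
Byte at offset 23: 0xF2 = 11110010 → 4-byte char (#8). Advance 4.
Byte at offset 27: 0xF1 = 11110001 → 4-byte char (#9). Advance 4.
Byte at offset 31: 0xD0 = 11010000 → 2-byte char (#10). Advance 2.
Reached end at offset 33 after 10 code points.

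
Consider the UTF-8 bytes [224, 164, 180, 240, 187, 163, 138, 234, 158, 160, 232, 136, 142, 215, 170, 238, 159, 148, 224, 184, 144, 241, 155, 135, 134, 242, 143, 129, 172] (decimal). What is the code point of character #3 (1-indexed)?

U+A7A0

Offset 0: leading byte 0xE0 = 11100000 → 3-byte char #1 = E0 A4 B4.
Offset 3: leading byte 0xF0 = 11110000 → 4-byte char #2 = F0 BB A3 8A.
Offset 7: leading byte 0xEA = 11101010 → 3-byte char #3 = EA 9E A0.
Leading byte 0xEA = 11101010 matches 1110xxxx → 3-byte sequence.
Byte 1: 0xEA = 11101010, payload 1010 (4 bits).
Byte 2: 0x9E = 10011110 (10xxxxxx ✓), payload 011110.
Byte 3: 0xA0 = 10100000 (10xxxxxx ✓), payload 100000.
Concatenate: 1010011110100000 = 0xA7A0 (16 bits → U+A7A0).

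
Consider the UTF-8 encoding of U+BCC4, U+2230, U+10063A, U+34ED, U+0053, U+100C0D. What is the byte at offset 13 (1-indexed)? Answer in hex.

0xAD

1-indexed offset 13 is 0-indexed offset 12.
U+BCC4 → 3-byte form EB B3 84 at offsets 0–2.
U+2230 → 3-byte form E2 88 B0 at offsets 3–5.
U+10063A → 4-byte form F4 80 98 BA at offsets 6–9.
U+34ED → 3-byte form E3 93 AD at offsets 10–12.
Offset 12 falls in char 4's range; it's byte 3 of E3 93 AD = 0xAD.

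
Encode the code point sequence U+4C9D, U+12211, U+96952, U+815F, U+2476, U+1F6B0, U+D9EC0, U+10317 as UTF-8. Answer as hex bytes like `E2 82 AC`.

U+4C9D: 3-byte form → E4 B2 9D.
U+12211: 4-byte form → F0 92 88 91.
U+96952: 4-byte form → F2 96 A5 92.
U+815F: 3-byte form → E8 85 9F.
U+2476: 3-byte form → E2 91 B6.
U+1F6B0: 4-byte form → F0 9F 9A B0.
U+D9EC0: 4-byte form → F3 99 BB 80.
U+10317: 4-byte form → F0 90 8C 97.
Concatenated (29 bytes): E4 B2 9D F0 92 88 91 F2 96 A5 92 E8 85 9F E2 91 B6 F0 9F 9A B0 F3 99 BB 80 F0 90 8C 97.

E4 B2 9D F0 92 88 91 F2 96 A5 92 E8 85 9F E2 91 B6 F0 9F 9A B0 F3 99 BB 80 F0 90 8C 97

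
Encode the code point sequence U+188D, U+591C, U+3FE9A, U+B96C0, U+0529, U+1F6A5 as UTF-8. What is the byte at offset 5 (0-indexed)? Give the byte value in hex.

0x9C

U+188D → 3-byte form E1 A2 8D at offsets 0–2.
U+591C → 3-byte form E5 A4 9C at offsets 3–5.
Offset 5 falls in char 2's range; it's byte 3 of E5 A4 9C = 0x9C.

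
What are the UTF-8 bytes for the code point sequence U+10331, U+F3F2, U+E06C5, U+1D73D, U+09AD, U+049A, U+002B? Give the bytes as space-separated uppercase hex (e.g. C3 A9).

U+10331: 4-byte form → F0 90 8C B1.
U+F3F2: 3-byte form → EF 8F B2.
U+E06C5: 4-byte form → F3 A0 9B 85.
U+1D73D: 4-byte form → F0 9D 9C BD.
U+09AD: 3-byte form → E0 A6 AD.
U+049A: 2-byte form → D2 9A.
U+002B: 1-byte form → 2B.
Concatenated (21 bytes): F0 90 8C B1 EF 8F B2 F3 A0 9B 85 F0 9D 9C BD E0 A6 AD D2 9A 2B.

F0 90 8C B1 EF 8F B2 F3 A0 9B 85 F0 9D 9C BD E0 A6 AD D2 9A 2B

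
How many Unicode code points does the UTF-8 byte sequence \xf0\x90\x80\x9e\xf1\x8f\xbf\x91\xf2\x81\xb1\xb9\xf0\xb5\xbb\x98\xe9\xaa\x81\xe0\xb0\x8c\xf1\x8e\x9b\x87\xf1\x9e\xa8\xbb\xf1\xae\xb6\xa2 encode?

9

Byte at offset 0: 0xF0 = 11110000 → 4-byte char (#1). Advance 4.
Byte at offset 4: 0xF1 = 11110001 → 4-byte char (#2). Advance 4.
Byte at offset 8: 0xF2 = 11110010 → 4-byte char (#3). Advance 4.
Byte at offset 12: 0xF0 = 11110000 → 4-byte char (#4). Advance 4.
Byte at offset 16: 0xE9 = 11101001 → 3-byte char (#5). Advance 3.
Byte at offset 19: 0xE0 = 11100000 → 3-byte char (#6). Advance 3.
Byte at offset 22: 0xF1 = 11110001 → 4-byte char (#7). Advance 4.
Byte at offset 26: 0xF1 = 11110001 → 4-byte char (#8). Advance 4.
Byte at offset 30: 0xF1 = 11110001 → 4-byte char (#9). Advance 4.
Reached end at offset 34 after 9 code points.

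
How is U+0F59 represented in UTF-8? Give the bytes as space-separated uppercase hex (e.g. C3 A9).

U+0F59 = 0xF59 = 3929 decimal. In range U+0800–U+FFFF → 3-byte form: 1110xxxx 10xxxxxx 10xxxxxx.
Binary (16 bits): 0000111101011001.
Split 4+6+6: 0000 | 111101 | 011001.
Byte 1: 11100000 = 0xE0.
Byte 2: 10111101 = 0xBD.
Byte 3: 10011001 = 0x99.

E0 BD 99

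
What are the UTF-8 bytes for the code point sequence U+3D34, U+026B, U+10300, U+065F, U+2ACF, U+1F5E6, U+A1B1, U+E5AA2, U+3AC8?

U+3D34: 3-byte form → E3 B4 B4.
U+026B: 2-byte form → C9 AB.
U+10300: 4-byte form → F0 90 8C 80.
U+065F: 2-byte form → D9 9F.
U+2ACF: 3-byte form → E2 AB 8F.
U+1F5E6: 4-byte form → F0 9F 97 A6.
U+A1B1: 3-byte form → EA 86 B1.
U+E5AA2: 4-byte form → F3 A5 AA A2.
U+3AC8: 3-byte form → E3 AB 88.
Concatenated (28 bytes): E3 B4 B4 C9 AB F0 90 8C 80 D9 9F E2 AB 8F F0 9F 97 A6 EA 86 B1 F3 A5 AA A2 E3 AB 88.

E3 B4 B4 C9 AB F0 90 8C 80 D9 9F E2 AB 8F F0 9F 97 A6 EA 86 B1 F3 A5 AA A2 E3 AB 88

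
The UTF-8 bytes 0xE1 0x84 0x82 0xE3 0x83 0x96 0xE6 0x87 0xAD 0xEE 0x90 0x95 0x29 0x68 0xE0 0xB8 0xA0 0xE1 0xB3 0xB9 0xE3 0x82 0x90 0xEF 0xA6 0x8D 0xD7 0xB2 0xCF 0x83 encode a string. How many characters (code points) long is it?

12

Byte at offset 0: 0xE1 = 11100001 → 3-byte char (#1). Advance 3.
Byte at offset 3: 0xE3 = 11100011 → 3-byte char (#2). Advance 3.
Byte at offset 6: 0xE6 = 11100110 → 3-byte char (#3). Advance 3.
Byte at offset 9: 0xEE = 11101110 → 3-byte char (#4). Advance 3.
Byte at offset 12: 0x29 = 00101001 → 1-byte char (#5). Advance 1.
Byte at offset 13: 0x68 = 01101000 → 1-byte char (#6). Advance 1.
Byte at offset 14: 0xE0 = 11100000 → 3-byte char (#7). Advance 3.
Byte at offset 17: 0xE1 = 11100001 → 3-byte char (#8). Advance 3.
Byte at offset 20: 0xE3 = 11100011 → 3-byte char (#9). Advance 3.
Byte at offset 23: 0xEF = 11101111 → 3-byte char (#10). Advance 3.
Byte at offset 26: 0xD7 = 11010111 → 2-byte char (#11). Advance 2.
Byte at offset 28: 0xCF = 11001111 → 2-byte char (#12). Advance 2.
Reached end at offset 30 after 12 code points.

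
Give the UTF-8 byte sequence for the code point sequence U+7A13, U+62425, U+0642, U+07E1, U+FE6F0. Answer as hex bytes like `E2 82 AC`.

E7 A8 93 F1 A2 90 A5 D9 82 DF A1 F3 BE 9B B0

U+7A13: 3-byte form → E7 A8 93.
U+62425: 4-byte form → F1 A2 90 A5.
U+0642: 2-byte form → D9 82.
U+07E1: 2-byte form → DF A1.
U+FE6F0: 4-byte form → F3 BE 9B B0.
Concatenated (15 bytes): E7 A8 93 F1 A2 90 A5 D9 82 DF A1 F3 BE 9B B0.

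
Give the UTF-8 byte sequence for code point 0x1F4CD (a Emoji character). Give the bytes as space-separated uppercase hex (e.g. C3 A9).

F0 9F 93 8D

U+1F4CD = 0x1F4CD = 128205 decimal. In range U+10000–U+10FFFF → 4-byte form: 11110xxx 10xxxxxx 10xxxxxx 10xxxxxx.
Binary (21 bits): 000011111010011001101.
Split 3+6+6+6: 000 | 011111 | 010011 | 001101.
Byte 1: 11110000 = 0xF0.
Byte 2: 10011111 = 0x9F.
Byte 3: 10010011 = 0x93.
Byte 4: 10001101 = 0x8D.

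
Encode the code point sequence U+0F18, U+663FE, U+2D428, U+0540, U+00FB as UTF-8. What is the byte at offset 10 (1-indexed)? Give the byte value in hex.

1-indexed offset 10 is 0-indexed offset 9.
U+0F18 → 3-byte form E0 BC 98 at offsets 0–2.
U+663FE → 4-byte form F1 A6 8F BE at offsets 3–6.
U+2D428 → 4-byte form F0 AD 90 A8 at offsets 7–10.
Offset 9 falls in char 3's range; it's byte 3 of F0 AD 90 A8 = 0x90.

0x90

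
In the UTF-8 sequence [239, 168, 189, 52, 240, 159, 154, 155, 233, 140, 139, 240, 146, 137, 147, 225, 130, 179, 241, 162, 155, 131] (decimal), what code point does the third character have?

Offset 0: leading byte 0xEF = 11101111 → 3-byte char #1 = EF A8 BD.
Offset 3: leading byte 0x34 = 00110100 → 1-byte char #2 = 34.
Offset 4: leading byte 0xF0 = 11110000 → 4-byte char #3 = F0 9F 9A 9B.
Leading byte 0xF0 = 11110000 matches 11110xxx → 4-byte sequence.
Byte 1: 0xF0 = 11110000, payload 000 (3 bits).
Byte 2: 0x9F = 10011111 (10xxxxxx ✓), payload 011111.
Byte 3: 0x9A = 10011010 (10xxxxxx ✓), payload 011010.
Byte 4: 0x9B = 10011011 (10xxxxxx ✓), payload 011011.
Concatenate: 000011111011010011011 = 0x1F69B (21 bits → U+1F69B).

U+1F69B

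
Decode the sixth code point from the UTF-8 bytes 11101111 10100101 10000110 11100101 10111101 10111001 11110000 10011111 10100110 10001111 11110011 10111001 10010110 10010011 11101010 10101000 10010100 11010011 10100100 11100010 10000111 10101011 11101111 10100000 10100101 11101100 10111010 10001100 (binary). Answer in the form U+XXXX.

Offset 0: leading byte 0xEF = 11101111 → 3-byte char #1 = EF A5 86.
Offset 3: leading byte 0xE5 = 11100101 → 3-byte char #2 = E5 BD B9.
Offset 6: leading byte 0xF0 = 11110000 → 4-byte char #3 = F0 9F A6 8F.
Offset 10: leading byte 0xF3 = 11110011 → 4-byte char #4 = F3 B9 96 93.
Offset 14: leading byte 0xEA = 11101010 → 3-byte char #5 = EA A8 94.
Offset 17: leading byte 0xD3 = 11010011 → 2-byte char #6 = D3 A4.
Leading byte 0xD3 = 11010011 matches 110xxxxx → 2-byte sequence.
Byte 1: 0xD3 = 11010011, payload 10011 (5 bits).
Byte 2: 0xA4 = 10100100 (10xxxxxx ✓), payload 100100.
Concatenate: 10011100100 = 0x4E4 (11 bits → U+04E4).

U+04E4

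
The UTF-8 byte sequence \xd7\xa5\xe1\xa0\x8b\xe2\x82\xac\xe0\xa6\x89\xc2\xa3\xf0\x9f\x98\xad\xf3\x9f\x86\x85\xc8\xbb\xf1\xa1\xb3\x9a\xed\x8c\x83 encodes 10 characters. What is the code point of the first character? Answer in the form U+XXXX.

U+05E5

Offset 0: leading byte 0xD7 = 11010111 → 2-byte char #1 = D7 A5.
Leading byte 0xD7 = 11010111 matches 110xxxxx → 2-byte sequence.
Byte 1: 0xD7 = 11010111, payload 10111 (5 bits).
Byte 2: 0xA5 = 10100101 (10xxxxxx ✓), payload 100101.
Concatenate: 10111100101 = 0x5E5 (11 bits → U+05E5).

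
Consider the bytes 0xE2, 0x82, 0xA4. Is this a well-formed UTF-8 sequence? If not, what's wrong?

Leading byte 0xE2 = 11100010 → 3-byte form.
Continuation bytes 0x82=10000010, 0xA4=10100100 all match 10xxxxxx.
Decoded value 0x20A4 is ≥ 0x800 (shortest form) and not a surrogate.

valid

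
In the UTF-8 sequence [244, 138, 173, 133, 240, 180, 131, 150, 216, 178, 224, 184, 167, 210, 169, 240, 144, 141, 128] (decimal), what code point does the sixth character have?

U+10340

Offset 0: leading byte 0xF4 = 11110100 → 4-byte char #1 = F4 8A AD 85.
Offset 4: leading byte 0xF0 = 11110000 → 4-byte char #2 = F0 B4 83 96.
Offset 8: leading byte 0xD8 = 11011000 → 2-byte char #3 = D8 B2.
Offset 10: leading byte 0xE0 = 11100000 → 3-byte char #4 = E0 B8 A7.
Offset 13: leading byte 0xD2 = 11010010 → 2-byte char #5 = D2 A9.
Offset 15: leading byte 0xF0 = 11110000 → 4-byte char #6 = F0 90 8D 80.
Leading byte 0xF0 = 11110000 matches 11110xxx → 4-byte sequence.
Byte 1: 0xF0 = 11110000, payload 000 (3 bits).
Byte 2: 0x90 = 10010000 (10xxxxxx ✓), payload 010000.
Byte 3: 0x8D = 10001101 (10xxxxxx ✓), payload 001101.
Byte 4: 0x80 = 10000000 (10xxxxxx ✓), payload 000000.
Concatenate: 000010000001101000000 = 0x10340 (21 bits → U+10340).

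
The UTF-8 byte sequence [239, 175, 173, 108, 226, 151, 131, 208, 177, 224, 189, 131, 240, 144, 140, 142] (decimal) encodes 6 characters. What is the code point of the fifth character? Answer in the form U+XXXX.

U+0F43

Offset 0: leading byte 0xEF = 11101111 → 3-byte char #1 = EF AF AD.
Offset 3: leading byte 0x6C = 01101100 → 1-byte char #2 = 6C.
Offset 4: leading byte 0xE2 = 11100010 → 3-byte char #3 = E2 97 83.
Offset 7: leading byte 0xD0 = 11010000 → 2-byte char #4 = D0 B1.
Offset 9: leading byte 0xE0 = 11100000 → 3-byte char #5 = E0 BD 83.
Leading byte 0xE0 = 11100000 matches 1110xxxx → 3-byte sequence.
Byte 1: 0xE0 = 11100000, payload 0000 (4 bits).
Byte 2: 0xBD = 10111101 (10xxxxxx ✓), payload 111101.
Byte 3: 0x83 = 10000011 (10xxxxxx ✓), payload 000011.
Concatenate: 0000111101000011 = 0xF43 (16 bits → U+0F43).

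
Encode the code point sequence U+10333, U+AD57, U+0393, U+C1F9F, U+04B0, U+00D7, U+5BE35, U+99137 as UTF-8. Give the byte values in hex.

F0 90 8C B3 EA B5 97 CE 93 F3 81 BE 9F D2 B0 C3 97 F1 9B B8 B5 F2 99 84 B7

U+10333: 4-byte form → F0 90 8C B3.
U+AD57: 3-byte form → EA B5 97.
U+0393: 2-byte form → CE 93.
U+C1F9F: 4-byte form → F3 81 BE 9F.
U+04B0: 2-byte form → D2 B0.
U+00D7: 2-byte form → C3 97.
U+5BE35: 4-byte form → F1 9B B8 B5.
U+99137: 4-byte form → F2 99 84 B7.
Concatenated (25 bytes): F0 90 8C B3 EA B5 97 CE 93 F3 81 BE 9F D2 B0 C3 97 F1 9B B8 B5 F2 99 84 B7.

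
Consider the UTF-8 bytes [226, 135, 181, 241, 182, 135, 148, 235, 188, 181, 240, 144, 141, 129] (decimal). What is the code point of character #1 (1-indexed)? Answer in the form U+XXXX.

U+21F5

Offset 0: leading byte 0xE2 = 11100010 → 3-byte char #1 = E2 87 B5.
Leading byte 0xE2 = 11100010 matches 1110xxxx → 3-byte sequence.
Byte 1: 0xE2 = 11100010, payload 0010 (4 bits).
Byte 2: 0x87 = 10000111 (10xxxxxx ✓), payload 000111.
Byte 3: 0xB5 = 10110101 (10xxxxxx ✓), payload 110101.
Concatenate: 0010000111110101 = 0x21F5 (16 bits → U+21F5).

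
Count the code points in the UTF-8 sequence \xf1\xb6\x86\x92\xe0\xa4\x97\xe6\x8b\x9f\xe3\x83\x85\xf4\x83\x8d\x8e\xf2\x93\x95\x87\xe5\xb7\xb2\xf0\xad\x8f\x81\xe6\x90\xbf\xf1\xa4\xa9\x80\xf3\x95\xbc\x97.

Byte at offset 0: 0xF1 = 11110001 → 4-byte char (#1). Advance 4.
Byte at offset 4: 0xE0 = 11100000 → 3-byte char (#2). Advance 3.
Byte at offset 7: 0xE6 = 11100110 → 3-byte char (#3). Advance 3.
Byte at offset 10: 0xE3 = 11100011 → 3-byte char (#4). Advance 3.
Byte at offset 13: 0xF4 = 11110100 → 4-byte char (#5). Advance 4.
Byte at offset 17: 0xF2 = 11110010 → 4-byte char (#6). Advance 4.
Byte at offset 21: 0xE5 = 11100101 → 3-byte char (#7). Advance 3.
Byte at offset 24: 0xF0 = 11110000 → 4-byte char (#8). Advance 4.
Byte at offset 28: 0xE6 = 11100110 → 3-byte char (#9). Advance 3.
Byte at offset 31: 0xF1 = 11110001 → 4-byte char (#10). Advance 4.
Byte at offset 35: 0xF3 = 11110011 → 4-byte char (#11). Advance 4.
Reached end at offset 39 after 11 code points.

11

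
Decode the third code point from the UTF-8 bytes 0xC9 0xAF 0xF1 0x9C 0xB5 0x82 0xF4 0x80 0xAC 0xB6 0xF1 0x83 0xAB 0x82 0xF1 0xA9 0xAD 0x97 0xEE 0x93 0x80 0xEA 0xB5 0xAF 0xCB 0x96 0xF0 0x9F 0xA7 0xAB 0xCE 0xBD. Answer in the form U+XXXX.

Offset 0: leading byte 0xC9 = 11001001 → 2-byte char #1 = C9 AF.
Offset 2: leading byte 0xF1 = 11110001 → 4-byte char #2 = F1 9C B5 82.
Offset 6: leading byte 0xF4 = 11110100 → 4-byte char #3 = F4 80 AC B6.
Leading byte 0xF4 = 11110100 matches 11110xxx → 4-byte sequence.
Byte 1: 0xF4 = 11110100, payload 100 (3 bits).
Byte 2: 0x80 = 10000000 (10xxxxxx ✓), payload 000000.
Byte 3: 0xAC = 10101100 (10xxxxxx ✓), payload 101100.
Byte 4: 0xB6 = 10110110 (10xxxxxx ✓), payload 110110.
Concatenate: 100000000101100110110 = 0x100B36 (21 bits → U+100B36).

U+100B36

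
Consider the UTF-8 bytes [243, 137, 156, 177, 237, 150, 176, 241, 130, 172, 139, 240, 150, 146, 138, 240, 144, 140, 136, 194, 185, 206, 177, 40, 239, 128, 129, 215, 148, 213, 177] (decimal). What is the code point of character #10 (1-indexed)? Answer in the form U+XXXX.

Offset 0: leading byte 0xF3 = 11110011 → 4-byte char #1 = F3 89 9C B1.
Offset 4: leading byte 0xED = 11101101 → 3-byte char #2 = ED 96 B0.
Offset 7: leading byte 0xF1 = 11110001 → 4-byte char #3 = F1 82 AC 8B.
Offset 11: leading byte 0xF0 = 11110000 → 4-byte char #4 = F0 96 92 8A.
Offset 15: leading byte 0xF0 = 11110000 → 4-byte char #5 = F0 90 8C 88.
Offset 19: leading byte 0xC2 = 11000010 → 2-byte char #6 = C2 B9.
Offset 21: leading byte 0xCE = 11001110 → 2-byte char #7 = CE B1.
Offset 23: leading byte 0x28 = 00101000 → 1-byte char #8 = 28.
Offset 24: leading byte 0xEF = 11101111 → 3-byte char #9 = EF 80 81.
Offset 27: leading byte 0xD7 = 11010111 → 2-byte char #10 = D7 94.
Leading byte 0xD7 = 11010111 matches 110xxxxx → 2-byte sequence.
Byte 1: 0xD7 = 11010111, payload 10111 (5 bits).
Byte 2: 0x94 = 10010100 (10xxxxxx ✓), payload 010100.
Concatenate: 10111010100 = 0x5D4 (11 bits → U+05D4).

U+05D4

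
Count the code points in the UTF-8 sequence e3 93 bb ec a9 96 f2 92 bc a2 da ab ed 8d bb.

Byte at offset 0: 0xE3 = 11100011 → 3-byte char (#1). Advance 3.
Byte at offset 3: 0xEC = 11101100 → 3-byte char (#2). Advance 3.
Byte at offset 6: 0xF2 = 11110010 → 4-byte char (#3). Advance 4.
Byte at offset 10: 0xDA = 11011010 → 2-byte char (#4). Advance 2.
Byte at offset 12: 0xED = 11101101 → 3-byte char (#5). Advance 3.
Reached end at offset 15 after 5 code points.

5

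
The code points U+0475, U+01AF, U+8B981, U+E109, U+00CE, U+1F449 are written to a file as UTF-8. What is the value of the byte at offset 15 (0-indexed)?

0x91

U+0475 → 2-byte form D1 B5 at offsets 0–1.
U+01AF → 2-byte form C6 AF at offsets 2–3.
U+8B981 → 4-byte form F2 8B A6 81 at offsets 4–7.
U+E109 → 3-byte form EE 84 89 at offsets 8–10.
U+00CE → 2-byte form C3 8E at offsets 11–12.
U+1F449 → 4-byte form F0 9F 91 89 at offsets 13–16.
Offset 15 falls in char 6's range; it's byte 3 of F0 9F 91 89 = 0x91.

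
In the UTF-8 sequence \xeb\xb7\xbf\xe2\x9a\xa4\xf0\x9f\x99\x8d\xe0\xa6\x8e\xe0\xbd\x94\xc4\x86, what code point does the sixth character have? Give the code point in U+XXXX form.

U+0106

Offset 0: leading byte 0xEB = 11101011 → 3-byte char #1 = EB B7 BF.
Offset 3: leading byte 0xE2 = 11100010 → 3-byte char #2 = E2 9A A4.
Offset 6: leading byte 0xF0 = 11110000 → 4-byte char #3 = F0 9F 99 8D.
Offset 10: leading byte 0xE0 = 11100000 → 3-byte char #4 = E0 A6 8E.
Offset 13: leading byte 0xE0 = 11100000 → 3-byte char #5 = E0 BD 94.
Offset 16: leading byte 0xC4 = 11000100 → 2-byte char #6 = C4 86.
Leading byte 0xC4 = 11000100 matches 110xxxxx → 2-byte sequence.
Byte 1: 0xC4 = 11000100, payload 00100 (5 bits).
Byte 2: 0x86 = 10000110 (10xxxxxx ✓), payload 000110.
Concatenate: 00100000110 = 0x106 (11 bits → U+0106).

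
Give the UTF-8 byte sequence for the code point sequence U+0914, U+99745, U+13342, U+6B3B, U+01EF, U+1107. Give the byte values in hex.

E0 A4 94 F2 99 9D 85 F0 93 8D 82 E6 AC BB C7 AF E1 84 87

U+0914: 3-byte form → E0 A4 94.
U+99745: 4-byte form → F2 99 9D 85.
U+13342: 4-byte form → F0 93 8D 82.
U+6B3B: 3-byte form → E6 AC BB.
U+01EF: 2-byte form → C7 AF.
U+1107: 3-byte form → E1 84 87.
Concatenated (19 bytes): E0 A4 94 F2 99 9D 85 F0 93 8D 82 E6 AC BB C7 AF E1 84 87.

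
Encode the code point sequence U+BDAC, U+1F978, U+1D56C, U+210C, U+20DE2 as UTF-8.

U+BDAC: 3-byte form → EB B6 AC.
U+1F978: 4-byte form → F0 9F A5 B8.
U+1D56C: 4-byte form → F0 9D 95 AC.
U+210C: 3-byte form → E2 84 8C.
U+20DE2: 4-byte form → F0 A0 B7 A2.
Concatenated (18 bytes): EB B6 AC F0 9F A5 B8 F0 9D 95 AC E2 84 8C F0 A0 B7 A2.

EB B6 AC F0 9F A5 B8 F0 9D 95 AC E2 84 8C F0 A0 B7 A2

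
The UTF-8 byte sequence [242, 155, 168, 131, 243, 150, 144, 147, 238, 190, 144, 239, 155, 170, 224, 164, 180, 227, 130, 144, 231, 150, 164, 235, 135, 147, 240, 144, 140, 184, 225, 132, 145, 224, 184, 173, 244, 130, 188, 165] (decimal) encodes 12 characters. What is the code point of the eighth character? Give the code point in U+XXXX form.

U+B1D3

Offset 0: leading byte 0xF2 = 11110010 → 4-byte char #1 = F2 9B A8 83.
Offset 4: leading byte 0xF3 = 11110011 → 4-byte char #2 = F3 96 90 93.
Offset 8: leading byte 0xEE = 11101110 → 3-byte char #3 = EE BE 90.
Offset 11: leading byte 0xEF = 11101111 → 3-byte char #4 = EF 9B AA.
Offset 14: leading byte 0xE0 = 11100000 → 3-byte char #5 = E0 A4 B4.
Offset 17: leading byte 0xE3 = 11100011 → 3-byte char #6 = E3 82 90.
Offset 20: leading byte 0xE7 = 11100111 → 3-byte char #7 = E7 96 A4.
Offset 23: leading byte 0xEB = 11101011 → 3-byte char #8 = EB 87 93.
Leading byte 0xEB = 11101011 matches 1110xxxx → 3-byte sequence.
Byte 1: 0xEB = 11101011, payload 1011 (4 bits).
Byte 2: 0x87 = 10000111 (10xxxxxx ✓), payload 000111.
Byte 3: 0x93 = 10010011 (10xxxxxx ✓), payload 010011.
Concatenate: 1011000111010011 = 0xB1D3 (16 bits → U+B1D3).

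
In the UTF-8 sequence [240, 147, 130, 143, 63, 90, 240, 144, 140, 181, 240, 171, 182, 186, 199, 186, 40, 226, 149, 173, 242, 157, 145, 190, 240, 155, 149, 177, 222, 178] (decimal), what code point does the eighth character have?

Offset 0: leading byte 0xF0 = 11110000 → 4-byte char #1 = F0 93 82 8F.
Offset 4: leading byte 0x3F = 00111111 → 1-byte char #2 = 3F.
Offset 5: leading byte 0x5A = 01011010 → 1-byte char #3 = 5A.
Offset 6: leading byte 0xF0 = 11110000 → 4-byte char #4 = F0 90 8C B5.
Offset 10: leading byte 0xF0 = 11110000 → 4-byte char #5 = F0 AB B6 BA.
Offset 14: leading byte 0xC7 = 11000111 → 2-byte char #6 = C7 BA.
Offset 16: leading byte 0x28 = 00101000 → 1-byte char #7 = 28.
Offset 17: leading byte 0xE2 = 11100010 → 3-byte char #8 = E2 95 AD.
Leading byte 0xE2 = 11100010 matches 1110xxxx → 3-byte sequence.
Byte 1: 0xE2 = 11100010, payload 0010 (4 bits).
Byte 2: 0x95 = 10010101 (10xxxxxx ✓), payload 010101.
Byte 3: 0xAD = 10101101 (10xxxxxx ✓), payload 101101.
Concatenate: 0010010101101101 = 0x256D (16 bits → U+256D).

U+256D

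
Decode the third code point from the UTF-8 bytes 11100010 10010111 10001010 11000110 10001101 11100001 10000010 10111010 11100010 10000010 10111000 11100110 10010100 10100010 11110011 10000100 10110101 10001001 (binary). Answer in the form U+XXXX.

U+10BA

Offset 0: leading byte 0xE2 = 11100010 → 3-byte char #1 = E2 97 8A.
Offset 3: leading byte 0xC6 = 11000110 → 2-byte char #2 = C6 8D.
Offset 5: leading byte 0xE1 = 11100001 → 3-byte char #3 = E1 82 BA.
Leading byte 0xE1 = 11100001 matches 1110xxxx → 3-byte sequence.
Byte 1: 0xE1 = 11100001, payload 0001 (4 bits).
Byte 2: 0x82 = 10000010 (10xxxxxx ✓), payload 000010.
Byte 3: 0xBA = 10111010 (10xxxxxx ✓), payload 111010.
Concatenate: 0001000010111010 = 0x10BA (16 bits → U+10BA).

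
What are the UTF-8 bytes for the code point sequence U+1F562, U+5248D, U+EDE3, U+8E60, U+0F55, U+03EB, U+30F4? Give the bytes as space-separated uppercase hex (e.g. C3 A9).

F0 9F 95 A2 F1 92 92 8D EE B7 A3 E8 B9 A0 E0 BD 95 CF AB E3 83 B4

U+1F562: 4-byte form → F0 9F 95 A2.
U+5248D: 4-byte form → F1 92 92 8D.
U+EDE3: 3-byte form → EE B7 A3.
U+8E60: 3-byte form → E8 B9 A0.
U+0F55: 3-byte form → E0 BD 95.
U+03EB: 2-byte form → CF AB.
U+30F4: 3-byte form → E3 83 B4.
Concatenated (22 bytes): F0 9F 95 A2 F1 92 92 8D EE B7 A3 E8 B9 A0 E0 BD 95 CF AB E3 83 B4.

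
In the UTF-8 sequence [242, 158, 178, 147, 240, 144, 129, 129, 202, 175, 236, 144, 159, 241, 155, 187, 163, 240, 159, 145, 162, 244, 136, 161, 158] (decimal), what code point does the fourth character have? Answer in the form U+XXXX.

Offset 0: leading byte 0xF2 = 11110010 → 4-byte char #1 = F2 9E B2 93.
Offset 4: leading byte 0xF0 = 11110000 → 4-byte char #2 = F0 90 81 81.
Offset 8: leading byte 0xCA = 11001010 → 2-byte char #3 = CA AF.
Offset 10: leading byte 0xEC = 11101100 → 3-byte char #4 = EC 90 9F.
Leading byte 0xEC = 11101100 matches 1110xxxx → 3-byte sequence.
Byte 1: 0xEC = 11101100, payload 1100 (4 bits).
Byte 2: 0x90 = 10010000 (10xxxxxx ✓), payload 010000.
Byte 3: 0x9F = 10011111 (10xxxxxx ✓), payload 011111.
Concatenate: 1100010000011111 = 0xC41F (16 bits → U+C41F).

U+C41F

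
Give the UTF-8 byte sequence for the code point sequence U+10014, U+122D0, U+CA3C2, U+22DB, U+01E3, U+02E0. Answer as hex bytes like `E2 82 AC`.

F0 90 80 94 F0 92 8B 90 F3 8A 8F 82 E2 8B 9B C7 A3 CB A0

U+10014: 4-byte form → F0 90 80 94.
U+122D0: 4-byte form → F0 92 8B 90.
U+CA3C2: 4-byte form → F3 8A 8F 82.
U+22DB: 3-byte form → E2 8B 9B.
U+01E3: 2-byte form → C7 A3.
U+02E0: 2-byte form → CB A0.
Concatenated (19 bytes): F0 90 80 94 F0 92 8B 90 F3 8A 8F 82 E2 8B 9B C7 A3 CB A0.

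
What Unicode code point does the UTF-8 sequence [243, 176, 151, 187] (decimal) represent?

Leading byte 0xF3 = 11110011 matches 11110xxx → 4-byte sequence.
Byte 1: 0xF3 = 11110011, payload 011 (3 bits).
Byte 2: 0xB0 = 10110000 (10xxxxxx ✓), payload 110000.
Byte 3: 0x97 = 10010111 (10xxxxxx ✓), payload 010111.
Byte 4: 0xBB = 10111011 (10xxxxxx ✓), payload 111011.
Concatenate: 011110000010111111011 = 0xF05FB (21 bits → U+F05FB).

U+F05FB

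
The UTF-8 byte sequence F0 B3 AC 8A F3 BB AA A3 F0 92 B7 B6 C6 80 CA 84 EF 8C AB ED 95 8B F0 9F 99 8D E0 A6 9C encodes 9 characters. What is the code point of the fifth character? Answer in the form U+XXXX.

Offset 0: leading byte 0xF0 = 11110000 → 4-byte char #1 = F0 B3 AC 8A.
Offset 4: leading byte 0xF3 = 11110011 → 4-byte char #2 = F3 BB AA A3.
Offset 8: leading byte 0xF0 = 11110000 → 4-byte char #3 = F0 92 B7 B6.
Offset 12: leading byte 0xC6 = 11000110 → 2-byte char #4 = C6 80.
Offset 14: leading byte 0xCA = 11001010 → 2-byte char #5 = CA 84.
Leading byte 0xCA = 11001010 matches 110xxxxx → 2-byte sequence.
Byte 1: 0xCA = 11001010, payload 01010 (5 bits).
Byte 2: 0x84 = 10000100 (10xxxxxx ✓), payload 000100.
Concatenate: 01010000100 = 0x284 (11 bits → U+0284).

U+0284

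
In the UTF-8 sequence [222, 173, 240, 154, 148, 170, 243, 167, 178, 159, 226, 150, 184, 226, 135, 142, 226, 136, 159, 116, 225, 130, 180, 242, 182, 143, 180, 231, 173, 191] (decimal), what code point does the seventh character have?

Offset 0: leading byte 0xDE = 11011110 → 2-byte char #1 = DE AD.
Offset 2: leading byte 0xF0 = 11110000 → 4-byte char #2 = F0 9A 94 AA.
Offset 6: leading byte 0xF3 = 11110011 → 4-byte char #3 = F3 A7 B2 9F.
Offset 10: leading byte 0xE2 = 11100010 → 3-byte char #4 = E2 96 B8.
Offset 13: leading byte 0xE2 = 11100010 → 3-byte char #5 = E2 87 8E.
Offset 16: leading byte 0xE2 = 11100010 → 3-byte char #6 = E2 88 9F.
Offset 19: leading byte 0x74 = 01110100 → 1-byte char #7 = 74.
Leading byte 0x74 = 01110100 matches 0xxxxxxx → 1-byte sequence.
Byte 1: 0x74 = 01110100, payload 1110100 (7 bits).
Concatenate: 1110100 = 0x74 (7 bits → U+0074).

U+0074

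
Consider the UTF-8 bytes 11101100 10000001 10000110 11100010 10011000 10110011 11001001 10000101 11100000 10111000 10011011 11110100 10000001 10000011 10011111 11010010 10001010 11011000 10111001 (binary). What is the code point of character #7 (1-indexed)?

Offset 0: leading byte 0xEC = 11101100 → 3-byte char #1 = EC 81 86.
Offset 3: leading byte 0xE2 = 11100010 → 3-byte char #2 = E2 98 B3.
Offset 6: leading byte 0xC9 = 11001001 → 2-byte char #3 = C9 85.
Offset 8: leading byte 0xE0 = 11100000 → 3-byte char #4 = E0 B8 9B.
Offset 11: leading byte 0xF4 = 11110100 → 4-byte char #5 = F4 81 83 9F.
Offset 15: leading byte 0xD2 = 11010010 → 2-byte char #6 = D2 8A.
Offset 17: leading byte 0xD8 = 11011000 → 2-byte char #7 = D8 B9.
Leading byte 0xD8 = 11011000 matches 110xxxxx → 2-byte sequence.
Byte 1: 0xD8 = 11011000, payload 11000 (5 bits).
Byte 2: 0xB9 = 10111001 (10xxxxxx ✓), payload 111001.
Concatenate: 11000111001 = 0x639 (11 bits → U+0639).

U+0639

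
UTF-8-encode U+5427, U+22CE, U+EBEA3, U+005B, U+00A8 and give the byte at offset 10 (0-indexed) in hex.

U+5427 → 3-byte form E5 90 A7 at offsets 0–2.
U+22CE → 3-byte form E2 8B 8E at offsets 3–5.
U+EBEA3 → 4-byte form F3 AB BA A3 at offsets 6–9.
U+005B → 1-byte form 5B at offsets 10–10.
Offset 10 falls in char 4's range; it's byte 1 of 5B = 0x5B.

0x5B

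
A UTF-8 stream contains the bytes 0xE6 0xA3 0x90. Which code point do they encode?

U+68D0

Leading byte 0xE6 = 11100110 matches 1110xxxx → 3-byte sequence.
Byte 1: 0xE6 = 11100110, payload 0110 (4 bits).
Byte 2: 0xA3 = 10100011 (10xxxxxx ✓), payload 100011.
Byte 3: 0x90 = 10010000 (10xxxxxx ✓), payload 010000.
Concatenate: 0110100011010000 = 0x68D0 (16 bits → U+68D0).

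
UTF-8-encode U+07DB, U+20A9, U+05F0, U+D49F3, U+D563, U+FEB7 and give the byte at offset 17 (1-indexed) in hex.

1-indexed offset 17 is 0-indexed offset 16.
U+07DB → 2-byte form DF 9B at offsets 0–1.
U+20A9 → 3-byte form E2 82 A9 at offsets 2–4.
U+05F0 → 2-byte form D7 B0 at offsets 5–6.
U+D49F3 → 4-byte form F3 94 A7 B3 at offsets 7–10.
U+D563 → 3-byte form ED 95 A3 at offsets 11–13.
U+FEB7 → 3-byte form EF BA B7 at offsets 14–16.
Offset 16 falls in char 6's range; it's byte 3 of EF BA B7 = 0xB7.

0xB7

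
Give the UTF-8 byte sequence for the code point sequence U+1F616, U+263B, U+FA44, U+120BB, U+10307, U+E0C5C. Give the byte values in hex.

U+1F616: 4-byte form → F0 9F 98 96.
U+263B: 3-byte form → E2 98 BB.
U+FA44: 3-byte form → EF A9 84.
U+120BB: 4-byte form → F0 92 82 BB.
U+10307: 4-byte form → F0 90 8C 87.
U+E0C5C: 4-byte form → F3 A0 B1 9C.
Concatenated (22 bytes): F0 9F 98 96 E2 98 BB EF A9 84 F0 92 82 BB F0 90 8C 87 F3 A0 B1 9C.

F0 9F 98 96 E2 98 BB EF A9 84 F0 92 82 BB F0 90 8C 87 F3 A0 B1 9C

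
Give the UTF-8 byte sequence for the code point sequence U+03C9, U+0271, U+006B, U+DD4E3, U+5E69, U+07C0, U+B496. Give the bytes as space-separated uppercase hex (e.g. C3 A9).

CF 89 C9 B1 6B F3 9D 93 A3 E5 B9 A9 DF 80 EB 92 96

U+03C9: 2-byte form → CF 89.
U+0271: 2-byte form → C9 B1.
U+006B: 1-byte form → 6B.
U+DD4E3: 4-byte form → F3 9D 93 A3.
U+5E69: 3-byte form → E5 B9 A9.
U+07C0: 2-byte form → DF 80.
U+B496: 3-byte form → EB 92 96.
Concatenated (17 bytes): CF 89 C9 B1 6B F3 9D 93 A3 E5 B9 A9 DF 80 EB 92 96.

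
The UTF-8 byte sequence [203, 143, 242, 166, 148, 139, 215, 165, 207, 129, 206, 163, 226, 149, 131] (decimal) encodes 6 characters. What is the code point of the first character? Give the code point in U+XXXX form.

Offset 0: leading byte 0xCB = 11001011 → 2-byte char #1 = CB 8F.
Leading byte 0xCB = 11001011 matches 110xxxxx → 2-byte sequence.
Byte 1: 0xCB = 11001011, payload 01011 (5 bits).
Byte 2: 0x8F = 10001111 (10xxxxxx ✓), payload 001111.
Concatenate: 01011001111 = 0x2CF (11 bits → U+02CF).

U+02CF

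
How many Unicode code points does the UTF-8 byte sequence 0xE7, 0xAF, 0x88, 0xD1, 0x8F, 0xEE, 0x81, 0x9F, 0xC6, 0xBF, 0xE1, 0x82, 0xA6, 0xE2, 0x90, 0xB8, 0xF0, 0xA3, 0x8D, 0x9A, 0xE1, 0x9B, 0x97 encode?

8

Byte at offset 0: 0xE7 = 11100111 → 3-byte char (#1). Advance 3.
Byte at offset 3: 0xD1 = 11010001 → 2-byte char (#2). Advance 2.
Byte at offset 5: 0xEE = 11101110 → 3-byte char (#3). Advance 3.
Byte at offset 8: 0xC6 = 11000110 → 2-byte char (#4). Advance 2.
Byte at offset 10: 0xE1 = 11100001 → 3-byte char (#5). Advance 3.
Byte at offset 13: 0xE2 = 11100010 → 3-byte char (#6). Advance 3.
Byte at offset 16: 0xF0 = 11110000 → 4-byte char (#7). Advance 4.
Byte at offset 20: 0xE1 = 11100001 → 3-byte char (#8). Advance 3.
Reached end at offset 23 after 8 code points.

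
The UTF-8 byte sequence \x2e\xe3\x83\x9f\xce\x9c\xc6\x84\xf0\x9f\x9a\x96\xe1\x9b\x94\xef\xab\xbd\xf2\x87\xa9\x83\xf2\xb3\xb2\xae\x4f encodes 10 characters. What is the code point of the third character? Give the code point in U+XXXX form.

U+039C

Offset 0: leading byte 0x2E = 00101110 → 1-byte char #1 = 2E.
Offset 1: leading byte 0xE3 = 11100011 → 3-byte char #2 = E3 83 9F.
Offset 4: leading byte 0xCE = 11001110 → 2-byte char #3 = CE 9C.
Leading byte 0xCE = 11001110 matches 110xxxxx → 2-byte sequence.
Byte 1: 0xCE = 11001110, payload 01110 (5 bits).
Byte 2: 0x9C = 10011100 (10xxxxxx ✓), payload 011100.
Concatenate: 01110011100 = 0x39C (11 bits → U+039C).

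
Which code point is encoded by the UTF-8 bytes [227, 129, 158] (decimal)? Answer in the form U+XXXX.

Leading byte 0xE3 = 11100011 matches 1110xxxx → 3-byte sequence.
Byte 1: 0xE3 = 11100011, payload 0011 (4 bits).
Byte 2: 0x81 = 10000001 (10xxxxxx ✓), payload 000001.
Byte 3: 0x9E = 10011110 (10xxxxxx ✓), payload 011110.
Concatenate: 0011000001011110 = 0x305E (16 bits → U+305E).

U+305E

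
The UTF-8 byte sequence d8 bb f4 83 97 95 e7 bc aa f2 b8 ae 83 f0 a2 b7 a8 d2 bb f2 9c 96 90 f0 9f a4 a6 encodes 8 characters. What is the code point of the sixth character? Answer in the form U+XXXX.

U+04BB

Offset 0: leading byte 0xD8 = 11011000 → 2-byte char #1 = D8 BB.
Offset 2: leading byte 0xF4 = 11110100 → 4-byte char #2 = F4 83 97 95.
Offset 6: leading byte 0xE7 = 11100111 → 3-byte char #3 = E7 BC AA.
Offset 9: leading byte 0xF2 = 11110010 → 4-byte char #4 = F2 B8 AE 83.
Offset 13: leading byte 0xF0 = 11110000 → 4-byte char #5 = F0 A2 B7 A8.
Offset 17: leading byte 0xD2 = 11010010 → 2-byte char #6 = D2 BB.
Leading byte 0xD2 = 11010010 matches 110xxxxx → 2-byte sequence.
Byte 1: 0xD2 = 11010010, payload 10010 (5 bits).
Byte 2: 0xBB = 10111011 (10xxxxxx ✓), payload 111011.
Concatenate: 10010111011 = 0x4BB (11 bits → U+04BB).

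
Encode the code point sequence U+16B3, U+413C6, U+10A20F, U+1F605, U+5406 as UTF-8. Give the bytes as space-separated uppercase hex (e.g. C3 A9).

E1 9A B3 F1 81 8F 86 F4 8A 88 8F F0 9F 98 85 E5 90 86

U+16B3: 3-byte form → E1 9A B3.
U+413C6: 4-byte form → F1 81 8F 86.
U+10A20F: 4-byte form → F4 8A 88 8F.
U+1F605: 4-byte form → F0 9F 98 85.
U+5406: 3-byte form → E5 90 86.
Concatenated (18 bytes): E1 9A B3 F1 81 8F 86 F4 8A 88 8F F0 9F 98 85 E5 90 86.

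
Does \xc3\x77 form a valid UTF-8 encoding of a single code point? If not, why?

invalid (non-continuation byte where continuation expected)

Leading byte 0xC3 = 11000011 → 2-byte form.
Byte 2 is 0x77 = 01110111, which is not 10xxxxxx — expected a continuation byte.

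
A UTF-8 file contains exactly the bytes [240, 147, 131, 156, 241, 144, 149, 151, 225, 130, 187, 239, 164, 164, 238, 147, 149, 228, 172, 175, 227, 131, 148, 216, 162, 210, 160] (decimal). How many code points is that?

9

Byte at offset 0: 0xF0 = 11110000 → 4-byte char (#1). Advance 4.
Byte at offset 4: 0xF1 = 11110001 → 4-byte char (#2). Advance 4.
Byte at offset 8: 0xE1 = 11100001 → 3-byte char (#3). Advance 3.
Byte at offset 11: 0xEF = 11101111 → 3-byte char (#4). Advance 3.
Byte at offset 14: 0xEE = 11101110 → 3-byte char (#5). Advance 3.
Byte at offset 17: 0xE4 = 11100100 → 3-byte char (#6). Advance 3.
Byte at offset 20: 0xE3 = 11100011 → 3-byte char (#7). Advance 3.
Byte at offset 23: 0xD8 = 11011000 → 2-byte char (#8). Advance 2.
Byte at offset 25: 0xD2 = 11010010 → 2-byte char (#9). Advance 2.
Reached end at offset 27 after 9 code points.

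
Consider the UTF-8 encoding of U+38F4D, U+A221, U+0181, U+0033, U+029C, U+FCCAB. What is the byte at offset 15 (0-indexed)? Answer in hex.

0xAB

U+38F4D → 4-byte form F0 B8 BD 8D at offsets 0–3.
U+A221 → 3-byte form EA 88 A1 at offsets 4–6.
U+0181 → 2-byte form C6 81 at offsets 7–8.
U+0033 → 1-byte form 33 at offsets 9–9.
U+029C → 2-byte form CA 9C at offsets 10–11.
U+FCCAB → 4-byte form F3 BC B2 AB at offsets 12–15.
Offset 15 falls in char 6's range; it's byte 4 of F3 BC B2 AB = 0xAB.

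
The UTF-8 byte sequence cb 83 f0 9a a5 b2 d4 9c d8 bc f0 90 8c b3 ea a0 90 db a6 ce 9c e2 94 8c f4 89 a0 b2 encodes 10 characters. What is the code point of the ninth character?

U+250C

Offset 0: leading byte 0xCB = 11001011 → 2-byte char #1 = CB 83.
Offset 2: leading byte 0xF0 = 11110000 → 4-byte char #2 = F0 9A A5 B2.
Offset 6: leading byte 0xD4 = 11010100 → 2-byte char #3 = D4 9C.
Offset 8: leading byte 0xD8 = 11011000 → 2-byte char #4 = D8 BC.
Offset 10: leading byte 0xF0 = 11110000 → 4-byte char #5 = F0 90 8C B3.
Offset 14: leading byte 0xEA = 11101010 → 3-byte char #6 = EA A0 90.
Offset 17: leading byte 0xDB = 11011011 → 2-byte char #7 = DB A6.
Offset 19: leading byte 0xCE = 11001110 → 2-byte char #8 = CE 9C.
Offset 21: leading byte 0xE2 = 11100010 → 3-byte char #9 = E2 94 8C.
Leading byte 0xE2 = 11100010 matches 1110xxxx → 3-byte sequence.
Byte 1: 0xE2 = 11100010, payload 0010 (4 bits).
Byte 2: 0x94 = 10010100 (10xxxxxx ✓), payload 010100.
Byte 3: 0x8C = 10001100 (10xxxxxx ✓), payload 001100.
Concatenate: 0010010100001100 = 0x250C (16 bits → U+250C).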